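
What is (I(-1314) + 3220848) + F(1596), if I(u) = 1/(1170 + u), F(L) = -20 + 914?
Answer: 463930847/144 ≈ 3.2217e+6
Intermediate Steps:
F(L) = 894
(I(-1314) + 3220848) + F(1596) = (1/(1170 - 1314) + 3220848) + 894 = (1/(-144) + 3220848) + 894 = (-1/144 + 3220848) + 894 = 463802111/144 + 894 = 463930847/144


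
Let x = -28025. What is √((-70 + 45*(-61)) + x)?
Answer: 2*I*√7710 ≈ 175.61*I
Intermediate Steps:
√((-70 + 45*(-61)) + x) = √((-70 + 45*(-61)) - 28025) = √((-70 - 2745) - 28025) = √(-2815 - 28025) = √(-30840) = 2*I*√7710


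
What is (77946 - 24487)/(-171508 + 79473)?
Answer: -53459/92035 ≈ -0.58086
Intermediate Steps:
(77946 - 24487)/(-171508 + 79473) = 53459/(-92035) = 53459*(-1/92035) = -53459/92035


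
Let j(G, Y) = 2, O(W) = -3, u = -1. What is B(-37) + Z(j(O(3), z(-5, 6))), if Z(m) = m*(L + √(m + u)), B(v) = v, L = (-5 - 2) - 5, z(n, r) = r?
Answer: -59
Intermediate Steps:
L = -12 (L = -7 - 5 = -12)
Z(m) = m*(-12 + √(-1 + m)) (Z(m) = m*(-12 + √(m - 1)) = m*(-12 + √(-1 + m)))
B(-37) + Z(j(O(3), z(-5, 6))) = -37 + 2*(-12 + √(-1 + 2)) = -37 + 2*(-12 + √1) = -37 + 2*(-12 + 1) = -37 + 2*(-11) = -37 - 22 = -59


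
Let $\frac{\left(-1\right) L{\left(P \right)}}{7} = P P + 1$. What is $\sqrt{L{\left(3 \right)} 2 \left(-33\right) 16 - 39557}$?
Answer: $\sqrt{34363} \approx 185.37$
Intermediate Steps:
$L{\left(P \right)} = -7 - 7 P^{2}$ ($L{\left(P \right)} = - 7 \left(P P + 1\right) = - 7 \left(P^{2} + 1\right) = - 7 \left(1 + P^{2}\right) = -7 - 7 P^{2}$)
$\sqrt{L{\left(3 \right)} 2 \left(-33\right) 16 - 39557} = \sqrt{\left(-7 - 7 \cdot 3^{2}\right) 2 \left(-33\right) 16 - 39557} = \sqrt{\left(-7 - 63\right) 2 \left(-33\right) 16 - 39557} = \sqrt{\left(-70\right) 2 \left(-33\right) 16 - 39557} = \sqrt{\left(-140\right) \left(-33\right) 16 - 39557} = \sqrt{4620 \cdot 16 - 39557} = \sqrt{73920 - 39557} = \sqrt{34363}$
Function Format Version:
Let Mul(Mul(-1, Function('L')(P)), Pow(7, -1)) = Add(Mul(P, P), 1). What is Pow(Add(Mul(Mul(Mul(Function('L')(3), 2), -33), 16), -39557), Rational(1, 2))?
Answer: Pow(34363, Rational(1, 2)) ≈ 185.37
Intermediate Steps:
Function('L')(P) = Add(-7, Mul(-7, Pow(P, 2))) (Function('L')(P) = Mul(-7, Add(Mul(P, P), 1)) = Mul(-7, Add(Pow(P, 2), 1)) = Mul(-7, Add(1, Pow(P, 2))) = Add(-7, Mul(-7, Pow(P, 2))))
Pow(Add(Mul(Mul(Mul(Function('L')(3), 2), -33), 16), -39557), Rational(1, 2)) = Pow(Add(Mul(Mul(Mul(Add(-7, Mul(-7, Pow(3, 2))), 2), -33), 16), -39557), Rational(1, 2)) = Pow(Add(Mul(Mul(Mul(Add(-7, Mul(-7, 9)), 2), -33), 16), -39557), Rational(1, 2)) = Pow(Add(Mul(Mul(Mul(Add(-7, -63), 2), -33), 16), -39557), Rational(1, 2)) = Pow(Add(Mul(Mul(Mul(-70, 2), -33), 16), -39557), Rational(1, 2)) = Pow(Add(Mul(Mul(-140, -33), 16), -39557), Rational(1, 2)) = Pow(Add(Mul(4620, 16), -39557), Rational(1, 2)) = Pow(Add(73920, -39557), Rational(1, 2)) = Pow(34363, Rational(1, 2))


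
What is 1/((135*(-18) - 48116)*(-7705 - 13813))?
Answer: 1/1087648828 ≈ 9.1941e-10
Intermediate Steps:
1/((135*(-18) - 48116)*(-7705 - 13813)) = 1/((-2430 - 48116)*(-21518)) = 1/(-50546*(-21518)) = 1/1087648828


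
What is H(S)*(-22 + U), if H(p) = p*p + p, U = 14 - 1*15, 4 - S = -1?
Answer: -690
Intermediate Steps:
S = 5 (S = 4 - 1*(-1) = 4 + 1 = 5)
U = -1 (U = 14 - 15 = -1)
H(p) = p + p**2 (H(p) = p**2 + p = p + p**2)
H(S)*(-22 + U) = (5*(1 + 5))*(-22 - 1) = (5*6)*(-23) = 30*(-23) = -690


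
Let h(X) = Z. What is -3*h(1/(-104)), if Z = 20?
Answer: -60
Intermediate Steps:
h(X) = 20
-3*h(1/(-104)) = -3*20 = -60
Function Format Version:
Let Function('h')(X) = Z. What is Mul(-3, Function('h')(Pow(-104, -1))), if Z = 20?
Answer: -60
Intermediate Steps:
Function('h')(X) = 20
Mul(-3, Function('h')(Pow(-104, -1))) = Mul(-3, 20) = -60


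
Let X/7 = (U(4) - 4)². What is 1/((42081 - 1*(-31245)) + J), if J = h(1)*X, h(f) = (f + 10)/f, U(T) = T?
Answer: 1/73326 ≈ 1.3638e-5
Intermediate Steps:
h(f) = (10 + f)/f
X = 0 (X = 7*(4 - 4)² = 7*0² = 7*0 = 0)
J = 0 (J = ((10 + 1)/1)*0 = (1*11)*0 = 11*0 = 0)
1/((42081 - 1*(-31245)) + J) = 1/((42081 - 1*(-31245)) + 0) = 1/((42081 + 31245) + 0) = 1/(73326 + 0) = 1/73326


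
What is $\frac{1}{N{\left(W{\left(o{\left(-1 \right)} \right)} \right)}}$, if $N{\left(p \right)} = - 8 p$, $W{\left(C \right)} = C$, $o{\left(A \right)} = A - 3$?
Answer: $\frac{1}{32} \approx 0.03125$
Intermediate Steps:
$o{\left(A \right)} = -3 + A$ ($o{\left(A \right)} = A - 3 = -3 + A$)
$\frac{1}{N{\left(W{\left(o{\left(-1 \right)} \right)} \right)}} = \frac{1}{\left(-8\right) \left(-3 - 1\right)} = \frac{1}{\left(-8\right) \left(-4\right)} = \frac{1}{32}$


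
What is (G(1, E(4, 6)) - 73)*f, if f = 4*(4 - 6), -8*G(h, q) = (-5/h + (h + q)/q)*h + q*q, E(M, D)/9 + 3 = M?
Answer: 5950/9 ≈ 661.11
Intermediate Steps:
E(M, D) = -27 + 9*M
G(h, q) = -q²/8 - h*(-5/h + (h + q)/q)/8 (G(h, q) = -((-5/h + (h + q)/q)*h + q*q)/8 = -((-5/h + (h + q)/q)*h + q²)/8 = -(h*(-5/h + (h + q)/q) + q²)/8 = -(q² + h*(-5/h + (h + q)/q))/8 = -q²/8 - h*(-5/h + (h + q)/q)/8)
f = -8 (f = 4*(-2) = -8)
(G(1, E(4, 6)) - 73)*f = ((-1*1² - (-27 + 9*4)*(-5 + 1 + (-27 + 9*4)²))/(8*(-27 + 9*4)) - 73)*(-8) = ((-1*1 - (-27 + 36)*(-5 + 1 + (-27 + 36)²))/(8*(-27 + 36)) - 73)*(-8) = ((⅛)*(-1 - 1*9*(-5 + 1 + 9²))/9 - 73)*(-8) = ((⅛)*(⅑)*(-1 - 1*9*(-5 + 1 + 81)) - 73)*(-8) = ((⅛)*(⅑)*(-1 - 1*9*77) - 73)*(-8) = ((⅛)*(⅑)*(-1 - 693) - 73)*(-8) = ((⅛)*(⅑)*(-694) - 73)*(-8) = (-347/36 - 73)*(-8) = -2975/36*(-8) = 5950/9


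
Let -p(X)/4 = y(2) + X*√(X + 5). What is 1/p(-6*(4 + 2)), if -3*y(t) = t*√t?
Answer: 3/(8*(√2 + 54*I*√31)) ≈ 5.8666e-6 - 0.0012472*I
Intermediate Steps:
y(t) = -t^(3/2)/3 (y(t) = -t*√t/3 = -t^(3/2)/3)
p(X) = 8*√2/3 - 4*X*√(5 + X) (p(X) = -4*(-2*√2/3 + X*√(X + 5)) = -4*(-2*√2/3 + X*√(5 + X)) = 8*√2/3 - 4*X*√(5 + X))
1/p(-6*(4 + 2)) = 1/(8*√2/3 - 4*(-6*(4 + 2))*√(5 - 6*(4 + 2))) = 1/(8*√2/3 - 4*(-6*6)*√(5 - 6*6)) = 1/(8*√2/3 - 4*(-36)*√(5 - 36)) = 1/(8*√2/3 - 4*(-36)*√(-31)) = 1/(8*√2/3 - 4*(-36)*I*√31) = 1/(8*√2/3 + 144*I*√31)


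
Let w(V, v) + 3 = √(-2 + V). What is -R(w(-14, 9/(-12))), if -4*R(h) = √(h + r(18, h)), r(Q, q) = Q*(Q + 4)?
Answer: √(393 + 4*I)/4 ≈ 4.9561 + 0.025221*I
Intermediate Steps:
w(V, v) = -3 + √(-2 + V)
r(Q, q) = Q*(4 + Q)
R(h) = -√(396 + h)/4 (R(h) = -√(h + 18*(4 + 18))/4 = -√(h + 18*22)/4 = -√(h + 396)/4 = -√(396 + h)/4)
-R(w(-14, 9/(-12))) = -(-1)*√(396 + (-3 + √(-2 - 14)))/4 = -(-1)*√(396 + (-3 + √(-16)))/4 = -(-1)*√(396 + (-3 + 4*I))/4 = -(-1)*√(393 + 4*I)/4 = √(393 + 4*I)/4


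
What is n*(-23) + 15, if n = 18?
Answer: -399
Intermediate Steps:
n*(-23) + 15 = 18*(-23) + 15 = -414 + 15 = -399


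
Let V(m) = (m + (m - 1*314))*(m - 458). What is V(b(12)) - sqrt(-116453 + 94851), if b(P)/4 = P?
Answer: 89380 - I*sqrt(21602) ≈ 89380.0 - 146.98*I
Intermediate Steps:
b(P) = 4*P
V(m) = (-458 + m)*(-314 + 2*m) (V(m) = (m + (m - 314))*(-458 + m) = (m + (-314 + m))*(-458 + m) = (-314 + 2*m)*(-458 + m) = (-458 + m)*(-314 + 2*m))
V(b(12)) - sqrt(-116453 + 94851) = (143812 - 4920*12 + 2*(4*12)**2) - sqrt(-116453 + 94851) = (143812 - 1230*48 + 2*48**2) - sqrt(-21602) = (143812 - 59040 + 2*2304) - I*sqrt(21602) = (143812 - 59040 + 4608) - I*sqrt(21602) = 89380 - I*sqrt(21602)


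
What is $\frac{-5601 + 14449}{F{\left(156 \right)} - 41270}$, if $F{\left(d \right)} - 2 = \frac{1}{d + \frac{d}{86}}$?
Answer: $- \frac{60042528}{280044605} \approx -0.2144$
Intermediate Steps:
$F{\left(d \right)} = 2 + \frac{86}{87 d}$ ($F{\left(d \right)} = 2 + \frac{1}{d + \frac{d}{86}} = 2 + \frac{1}{\frac{87}{86} d} = 2 + \frac{86}{87 d}$)
$\frac{-5601 + 14449}{F{\left(156 \right)} - 41270} = \frac{-5601 + 14449}{\left(2 + \frac{86}{87 \cdot 156}\right) - 41270} = \frac{8848}{\left(2 + \frac{86}{87} \cdot \frac{1}{156}\right) - 41270} = \frac{8848}{\left(2 + \frac{43}{6786}\right) - 41270} = \frac{8848}{\frac{13615}{6786} - 41270} = \frac{8848}{- \frac{280044605}{6786}} = 8848 \left(- \frac{6786}{280044605}\right) = - \frac{60042528}{280044605}$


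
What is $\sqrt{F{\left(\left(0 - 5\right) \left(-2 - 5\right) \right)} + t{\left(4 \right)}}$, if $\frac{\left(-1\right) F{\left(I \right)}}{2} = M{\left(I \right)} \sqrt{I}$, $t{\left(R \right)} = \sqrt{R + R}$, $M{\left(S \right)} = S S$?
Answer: $\sqrt{- 2450 \sqrt{35} + 2 \sqrt{2}} \approx 120.38 i$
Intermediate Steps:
$M{\left(S \right)} = S^{2}$
$t{\left(R \right)} = \sqrt{2} \sqrt{R}$ ($t{\left(R \right)} = \sqrt{2 R} = \sqrt{2} \sqrt{R}$)
$F{\left(I \right)} = - 2 I^{\frac{5}{2}}$ ($F{\left(I \right)} = - 2 I^{2} \sqrt{I} = - 2 I^{\frac{5}{2}}$)
$\sqrt{F{\left(\left(0 - 5\right) \left(-2 - 5\right) \right)} + t{\left(4 \right)}} = \sqrt{- 2 \left(\left(0 - 5\right) \left(-2 - 5\right)\right)^{\frac{5}{2}} + \sqrt{2} \sqrt{4}} = \sqrt{- 2 \left(\left(-5\right) \left(-7\right)\right)^{\frac{5}{2}} + \sqrt{2} \cdot 2} = \sqrt{- 2 \cdot 35^{\frac{5}{2}} + 2 \sqrt{2}} = \sqrt{- 2 \cdot 1225 \sqrt{35} + 2 \sqrt{2}} = \sqrt{- 2450 \sqrt{35} + 2 \sqrt{2}}$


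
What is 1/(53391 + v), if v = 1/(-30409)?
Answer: 30409/1623566918 ≈ 1.8730e-5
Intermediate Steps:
v = -1/30409 ≈ -3.2885e-5
1/(53391 + v) = 1/(53391 - 1/30409) = 1/(1623566918/30409) = 30409/1623566918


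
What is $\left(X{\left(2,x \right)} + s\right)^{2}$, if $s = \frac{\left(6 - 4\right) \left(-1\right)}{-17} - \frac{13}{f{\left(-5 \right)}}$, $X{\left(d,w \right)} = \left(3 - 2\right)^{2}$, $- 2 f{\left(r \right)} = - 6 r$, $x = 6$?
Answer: $\frac{256036}{65025} \approx 3.9375$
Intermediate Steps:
$f{\left(r \right)} = 3 r$ ($f{\left(r \right)} = - \frac{\left(-6\right) r}{2} = 3 r$)
$X{\left(d,w \right)} = 1$ ($X{\left(d,w \right)} = 1^{2} = 1$)
$s = \frac{251}{255}$ ($s = \frac{\left(6 - 4\right) \left(-1\right)}{-17} - \frac{13}{3 \left(-5\right)} = 2 \left(-1\right) \left(- \frac{1}{17}\right) - \frac{13}{-15} = \left(-2\right) \left(- \frac{1}{17}\right) - - \frac{13}{15} = \frac{2}{17} + \frac{13}{15} = \frac{251}{255} \approx 0.98431$)
$\left(X{\left(2,x \right)} + s\right)^{2} = \left(1 + \frac{251}{255}\right)^{2} = \left(\frac{506}{255}\right)^{2} = \frac{256036}{65025}$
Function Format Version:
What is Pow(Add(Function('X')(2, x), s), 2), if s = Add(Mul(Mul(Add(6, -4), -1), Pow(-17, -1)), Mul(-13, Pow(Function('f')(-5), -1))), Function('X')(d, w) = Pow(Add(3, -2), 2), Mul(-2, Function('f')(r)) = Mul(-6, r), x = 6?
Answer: Rational(256036, 65025) ≈ 3.9375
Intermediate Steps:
Function('f')(r) = Mul(3, r) (Function('f')(r) = Mul(Rational(-1, 2), Mul(-6, r)) = Mul(3, r))
Function('X')(d, w) = 1 (Function('X')(d, w) = Pow(1, 2) = 1)
s = Rational(251, 255) (s = Add(Mul(Mul(Add(6, -4), -1), Pow(-17, -1)), Mul(-13, Pow(Mul(3, -5), -1))) = Add(Mul(Mul(2, -1), Rational(-1, 17)), Mul(-13, Pow(-15, -1))) = Add(Mul(-2, Rational(-1, 17)), Mul(-13, Rational(-1, 15))) = Add(Rational(2, 17), Rational(13, 15)) = Rational(251, 255) ≈ 0.98431)
Pow(Add(Function('X')(2, x), s), 2) = Pow(Add(1, Rational(251, 255)), 2) = Pow(Rational(506, 255), 2) = Rational(256036, 65025)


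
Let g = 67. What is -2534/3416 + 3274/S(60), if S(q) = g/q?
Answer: 47919233/16348 ≈ 2931.2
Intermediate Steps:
S(q) = 67/q
-2534/3416 + 3274/S(60) = -2534/3416 + 3274/((67/60)) = -2534*1/3416 + 3274/((67*(1/60))) = -181/244 + 3274/(67/60) = -181/244 + 3274*(60/67) = -181/244 + 196440/67 = 47919233/16348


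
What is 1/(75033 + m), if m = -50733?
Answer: 1/24300 ≈ 4.1152e-5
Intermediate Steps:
1/(75033 + m) = 1/(75033 - 50733) = 1/24300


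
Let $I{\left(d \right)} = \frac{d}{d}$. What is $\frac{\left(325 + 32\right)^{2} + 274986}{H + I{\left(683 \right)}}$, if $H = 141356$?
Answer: $\frac{134145}{47119} \approx 2.8469$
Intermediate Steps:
$I{\left(d \right)} = 1$
$\frac{\left(325 + 32\right)^{2} + 274986}{H + I{\left(683 \right)}} = \frac{\left(325 + 32\right)^{2} + 274986}{141356 + 1} = \frac{357^{2} + 274986}{141357} = \left(127449 + 274986\right) \frac{1}{141357} = 402435 \cdot \frac{1}{141357} = \frac{134145}{47119}$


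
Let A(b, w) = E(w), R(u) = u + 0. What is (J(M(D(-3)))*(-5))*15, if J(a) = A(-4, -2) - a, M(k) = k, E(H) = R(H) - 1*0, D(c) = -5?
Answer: -225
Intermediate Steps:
R(u) = u
E(H) = H (E(H) = H - 1*0 = H + 0 = H)
A(b, w) = w
J(a) = -2 - a
(J(M(D(-3)))*(-5))*15 = ((-2 - 1*(-5))*(-5))*15 = ((-2 + 5)*(-5))*15 = (3*(-5))*15 = -15*15 = -225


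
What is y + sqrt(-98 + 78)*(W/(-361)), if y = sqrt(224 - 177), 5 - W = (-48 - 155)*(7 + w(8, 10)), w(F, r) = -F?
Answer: sqrt(47) + 396*I*sqrt(5)/361 ≈ 6.8557 + 2.4529*I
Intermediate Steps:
W = -198 (W = 5 - (-48 - 155)*(7 - 1*8) = 5 - (-203)*(7 - 8) = 5 - (-203)*(-1) = 5 - 1*203 = 5 - 203 = -198)
y = sqrt(47) ≈ 6.8557
y + sqrt(-98 + 78)*(W/(-361)) = sqrt(47) + sqrt(-98 + 78)*(-198/(-361)) = sqrt(47) + sqrt(-20)*(-198*(-1/361)) = sqrt(47) + (2*I*sqrt(5))*(198/361) = sqrt(47) + 396*I*sqrt(5)/361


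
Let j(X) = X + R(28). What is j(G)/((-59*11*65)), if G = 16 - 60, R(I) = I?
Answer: 16/42185 ≈ 0.00037928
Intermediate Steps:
G = -44
j(X) = 28 + X (j(X) = X + 28 = 28 + X)
j(G)/((-59*11*65)) = (28 - 44)/((-59*11*65)) = -16/((-649*65)) = -16/(-42185) = -16*(-1/42185) = 16/42185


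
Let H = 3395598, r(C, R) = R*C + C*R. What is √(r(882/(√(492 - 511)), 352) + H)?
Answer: √(1225810878 - 11797632*I*√19)/19 ≈ 1843.1 - 38.644*I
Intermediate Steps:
r(C, R) = 2*C*R (r(C, R) = C*R + C*R = 2*C*R)
√(r(882/(√(492 - 511)), 352) + H) = √(2*(882/(√(492 - 511)))*352 + 3395598) = √(2*(882/(√(-19)))*352 + 3395598) = √(2*(882/((I*√19)))*352 + 3395598) = √(2*(882*(-I*√19/19))*352 + 3395598) = √(2*(-882*I*√19/19)*352 + 3395598) = √(-620928*I*√19/19 + 3395598) = √(3395598 - 620928*I*√19/19)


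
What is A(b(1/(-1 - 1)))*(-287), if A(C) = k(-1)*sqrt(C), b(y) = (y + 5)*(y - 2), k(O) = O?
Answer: 861*I*sqrt(5)/2 ≈ 962.63*I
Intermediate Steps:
b(y) = (-2 + y)*(5 + y) (b(y) = (5 + y)*(-2 + y) = (-2 + y)*(5 + y))
A(C) = -sqrt(C)
A(b(1/(-1 - 1)))*(-287) = -sqrt(-10 + (1/(-1 - 1))**2 + 3/(-1 - 1))*(-287) = -sqrt(-10 + (1/(-2))**2 + 3/(-2))*(-287) = -sqrt(-10 + (-1/2)**2 + 3*(-1/2))*(-287) = -sqrt(-10 + 1/4 - 3/2)*(-287) = -sqrt(-45/4)*(-287) = -3*I*sqrt(5)/2*(-287) = 861*I*sqrt(5)/2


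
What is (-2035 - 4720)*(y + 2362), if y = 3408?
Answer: -38976350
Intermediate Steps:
(-2035 - 4720)*(y + 2362) = (-2035 - 4720)*(3408 + 2362) = -6755*5770 = -38976350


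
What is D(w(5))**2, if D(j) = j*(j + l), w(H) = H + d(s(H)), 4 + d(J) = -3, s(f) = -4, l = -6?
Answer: 256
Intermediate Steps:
d(J) = -7 (d(J) = -4 - 3 = -7)
w(H) = -7 + H (w(H) = H - 7 = -7 + H)
D(j) = j*(-6 + j) (D(j) = j*(j - 6) = j*(-6 + j))
D(w(5))**2 = ((-7 + 5)*(-6 + (-7 + 5)))**2 = (-2*(-6 - 2))**2 = (-2*(-8))**2 = 16**2 = 256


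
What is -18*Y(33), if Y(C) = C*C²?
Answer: -646866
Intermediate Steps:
Y(C) = C³
-18*Y(33) = -18*33³ = -18*35937 = -646866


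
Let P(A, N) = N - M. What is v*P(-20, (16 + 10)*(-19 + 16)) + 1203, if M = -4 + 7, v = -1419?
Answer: 116142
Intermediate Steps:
M = 3
P(A, N) = -3 + N (P(A, N) = N - 1*3 = N - 3 = -3 + N)
v*P(-20, (16 + 10)*(-19 + 16)) + 1203 = -1419*(-3 + (16 + 10)*(-19 + 16)) + 1203 = -1419*(-3 + 26*(-3)) + 1203 = -1419*(-3 - 78) + 1203 = -1419*(-81) + 1203 = 114939 + 1203 = 116142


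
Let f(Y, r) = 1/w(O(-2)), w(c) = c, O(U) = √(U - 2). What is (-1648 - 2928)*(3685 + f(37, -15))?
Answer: -16862560 + 2288*I ≈ -1.6863e+7 + 2288.0*I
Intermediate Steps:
O(U) = √(-2 + U)
f(Y, r) = -I/2 (f(Y, r) = 1/(√(-2 - 2)) = 1/(√(-4)) = 1/(2*I) = -I/2)
(-1648 - 2928)*(3685 + f(37, -15)) = (-1648 - 2928)*(3685 - I/2) = -4576*(3685 - I/2) = -16862560 + 2288*I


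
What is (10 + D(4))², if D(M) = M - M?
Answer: 100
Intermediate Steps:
D(M) = 0
(10 + D(4))² = (10 + 0)² = 10² = 100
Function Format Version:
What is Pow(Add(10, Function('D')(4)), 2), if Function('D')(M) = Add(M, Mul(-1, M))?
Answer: 100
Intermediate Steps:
Function('D')(M) = 0
Pow(Add(10, Function('D')(4)), 2) = Pow(Add(10, 0), 2) = Pow(10, 2) = 100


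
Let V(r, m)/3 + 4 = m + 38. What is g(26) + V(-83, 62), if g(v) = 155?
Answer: 443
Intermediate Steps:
V(r, m) = 102 + 3*m (V(r, m) = -12 + 3*(m + 38) = -12 + 3*(38 + m) = -12 + (114 + 3*m) = 102 + 3*m)
g(26) + V(-83, 62) = 155 + (102 + 3*62) = 155 + (102 + 186) = 155 + 288 = 443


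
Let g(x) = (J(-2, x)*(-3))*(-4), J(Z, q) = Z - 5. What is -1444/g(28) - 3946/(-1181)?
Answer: 509207/24801 ≈ 20.532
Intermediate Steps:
J(Z, q) = -5 + Z
g(x) = -84 (g(x) = ((-5 - 2)*(-3))*(-4) = -7*(-3)*(-4) = 21*(-4) = -84)
-1444/g(28) - 3946/(-1181) = -1444/(-84) - 3946/(-1181) = -1444*(-1/84) - 3946*(-1/1181) = 361/21 + 3946/1181 = 509207/24801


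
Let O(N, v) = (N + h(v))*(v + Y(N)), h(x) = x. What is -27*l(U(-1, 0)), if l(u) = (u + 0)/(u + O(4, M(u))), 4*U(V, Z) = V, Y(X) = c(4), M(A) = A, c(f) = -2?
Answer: -108/139 ≈ -0.77698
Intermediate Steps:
Y(X) = -2
U(V, Z) = V/4
O(N, v) = (-2 + v)*(N + v) (O(N, v) = (N + v)*(v - 2) = (N + v)*(-2 + v) = (-2 + v)*(N + v))
l(u) = u/(-8 + u**2 + 3*u) (l(u) = (u + 0)/(u + (u**2 - 2*4 - 2*u + 4*u)) = u/(u + (u**2 - 8 - 2*u + 4*u)) = u/(u + (-8 + u**2 + 2*u)) = u/(-8 + u**2 + 3*u))
-27*l(U(-1, 0)) = -27*(1/4)*(-1)/(-8 + ((1/4)*(-1))**2 + 3*((1/4)*(-1))) = -(-27)/(4*(-8 + (-1/4)**2 + 3*(-1/4))) = -(-27)/(4*(-8 + 1/16 - 3/4)) = -(-27)/(4*(-139/16)) = -(-27)*(-16)/(4*139) = -27*4/139 = -108/139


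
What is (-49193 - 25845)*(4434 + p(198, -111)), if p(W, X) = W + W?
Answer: -362433540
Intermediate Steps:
p(W, X) = 2*W
(-49193 - 25845)*(4434 + p(198, -111)) = (-49193 - 25845)*(4434 + 2*198) = -75038*(4434 + 396) = -75038*4830 = -362433540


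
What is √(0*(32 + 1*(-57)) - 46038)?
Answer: I*√46038 ≈ 214.56*I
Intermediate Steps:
√(0*(32 + 1*(-57)) - 46038) = √(0*(32 - 57) - 46038) = √(0*(-25) - 46038) = √(0 - 46038) = √(-46038) = I*√46038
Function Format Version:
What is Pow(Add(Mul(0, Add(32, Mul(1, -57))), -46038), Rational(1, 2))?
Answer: Mul(I, Pow(46038, Rational(1, 2))) ≈ Mul(214.56, I)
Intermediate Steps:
Pow(Add(Mul(0, Add(32, Mul(1, -57))), -46038), Rational(1, 2)) = Pow(Add(Mul(0, Add(32, -57)), -46038), Rational(1, 2)) = Pow(Add(Mul(0, -25), -46038), Rational(1, 2)) = Pow(Add(0, -46038), Rational(1, 2)) = Pow(-46038, Rational(1, 2)) = Mul(I, Pow(46038, Rational(1, 2)))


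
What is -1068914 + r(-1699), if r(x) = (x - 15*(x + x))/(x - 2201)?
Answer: -4168813871/3900 ≈ -1.0689e+6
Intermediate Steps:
r(x) = -29*x/(-2201 + x) (r(x) = (x - 30*x)/(-2201 + x) = (-29*x)/(-2201 + x) = -29*x/(-2201 + x))
-1068914 + r(-1699) = -1068914 - 29*(-1699)/(-2201 - 1699) = -1068914 - 29*(-1699)/(-3900) = -1068914 - 29*(-1699)*(-1/3900) = -1068914 - 49271/3900 = -4168813871/3900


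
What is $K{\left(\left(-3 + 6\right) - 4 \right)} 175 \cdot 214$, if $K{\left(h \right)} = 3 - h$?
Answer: $149800$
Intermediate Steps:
$K{\left(\left(-3 + 6\right) - 4 \right)} 175 \cdot 214 = \left(3 - \left(\left(-3 + 6\right) - 4\right)\right) 175 \cdot 214 = \left(3 - \left(3 - 4\right)\right) 175 \cdot 214 = \left(3 - -1\right) 175 \cdot 214 = \left(3 + 1\right) 175 \cdot 214 = 4 \cdot 175 \cdot 214 = 700 \cdot 214 = 149800$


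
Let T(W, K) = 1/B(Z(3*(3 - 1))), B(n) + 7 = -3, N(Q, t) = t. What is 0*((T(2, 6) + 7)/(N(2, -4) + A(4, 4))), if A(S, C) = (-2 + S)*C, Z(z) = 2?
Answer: 0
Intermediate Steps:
B(n) = -10 (B(n) = -7 - 3 = -10)
T(W, K) = -⅒ (T(W, K) = 1/(-10) = -⅒)
A(S, C) = C*(-2 + S)
0*((T(2, 6) + 7)/(N(2, -4) + A(4, 4))) = 0*((-⅒ + 7)/(-4 + 4*(-2 + 4))) = 0*(69/(10*(-4 + 4*2))) = 0*(69/(10*(-4 + 8))) = 0*((69/10)/4) = 0*((69/10)*(¼)) = 0*(69/40) = 0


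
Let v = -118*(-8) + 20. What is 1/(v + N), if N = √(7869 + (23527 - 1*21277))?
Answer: 964/919177 - √10119/919177 ≈ 0.00093933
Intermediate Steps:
N = √10119 (N = √(7869 + (23527 - 21277)) = √(7869 + 2250) = √10119 ≈ 100.59)
v = 964 (v = 944 + 20 = 964)
1/(v + N) = 1/(964 + √10119)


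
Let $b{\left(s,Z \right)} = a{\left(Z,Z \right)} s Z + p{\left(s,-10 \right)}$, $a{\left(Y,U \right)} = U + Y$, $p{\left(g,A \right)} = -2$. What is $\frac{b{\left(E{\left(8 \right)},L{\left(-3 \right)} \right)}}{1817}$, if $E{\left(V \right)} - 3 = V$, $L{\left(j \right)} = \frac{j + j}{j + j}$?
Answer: $\frac{20}{1817} \approx 0.011007$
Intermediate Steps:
$L{\left(j \right)} = 1$ ($L{\left(j \right)} = \frac{2 j}{2 j} = 2 j \frac{1}{2 j} = 1$)
$E{\left(V \right)} = 3 + V$
$b{\left(s,Z \right)} = -2 + 2 s Z^{2}$ ($b{\left(s,Z \right)} = \left(Z + Z\right) s Z - 2 = 2 Z s Z - 2 = 2 s Z^{2} - 2 = -2 + 2 s Z^{2}$)
$\frac{b{\left(E{\left(8 \right)},L{\left(-3 \right)} \right)}}{1817} = \frac{-2 + 2 \left(3 + 8\right) 1^{2}}{1817} = \left(-2 + 2 \cdot 11 \cdot 1\right) \frac{1}{1817} = \left(-2 + 22\right) \frac{1}{1817} = 20 \cdot \frac{1}{1817} = \frac{20}{1817}$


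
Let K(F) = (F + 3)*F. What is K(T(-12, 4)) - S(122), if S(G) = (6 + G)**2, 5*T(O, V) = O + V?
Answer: -409656/25 ≈ -16386.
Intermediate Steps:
T(O, V) = O/5 + V/5 (T(O, V) = (O + V)/5 = O/5 + V/5)
K(F) = F*(3 + F) (K(F) = (3 + F)*F = F*(3 + F))
K(T(-12, 4)) - S(122) = ((1/5)*(-12) + (1/5)*4)*(3 + ((1/5)*(-12) + (1/5)*4)) - (6 + 122)**2 = (-12/5 + 4/5)*(3 + (-12/5 + 4/5)) - 1*128**2 = -8*(3 - 8/5)/5 - 1*16384 = -8/5*7/5 - 16384 = -56/25 - 16384 = -409656/25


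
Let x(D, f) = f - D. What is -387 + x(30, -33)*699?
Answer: -44424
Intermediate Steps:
-387 + x(30, -33)*699 = -387 + (-33 - 1*30)*699 = -387 + (-33 - 30)*699 = -387 - 63*699 = -387 - 44037 = -44424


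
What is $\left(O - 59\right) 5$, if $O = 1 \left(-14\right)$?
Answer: $-365$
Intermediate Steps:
$O = -14$
$\left(O - 59\right) 5 = \left(-14 - 59\right) 5 = \left(-73\right) 5 = -365$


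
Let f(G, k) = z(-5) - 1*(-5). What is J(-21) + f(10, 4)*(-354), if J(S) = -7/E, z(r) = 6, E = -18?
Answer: -70085/18 ≈ -3893.6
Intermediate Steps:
J(S) = 7/18 (J(S) = -7/(-18) = -7*(-1/18) = 7/18)
f(G, k) = 11 (f(G, k) = 6 - 1*(-5) = 6 + 5 = 11)
J(-21) + f(10, 4)*(-354) = 7/18 + 11*(-354) = 7/18 - 3894 = -70085/18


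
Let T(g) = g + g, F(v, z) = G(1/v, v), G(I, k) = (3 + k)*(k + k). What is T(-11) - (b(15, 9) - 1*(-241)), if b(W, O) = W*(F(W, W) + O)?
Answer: -8498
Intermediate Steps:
G(I, k) = 2*k*(3 + k) (G(I, k) = (3 + k)*(2*k) = 2*k*(3 + k))
F(v, z) = 2*v*(3 + v)
b(W, O) = W*(O + 2*W*(3 + W)) (b(W, O) = W*(2*W*(3 + W) + O) = W*(O + 2*W*(3 + W)))
T(g) = 2*g
T(-11) - (b(15, 9) - 1*(-241)) = 2*(-11) - (15*(9 + 2*15*(3 + 15)) - 1*(-241)) = -22 - (15*(9 + 2*15*18) + 241) = -22 - (15*(9 + 540) + 241) = -22 - (15*549 + 241) = -22 - (8235 + 241) = -22 - 1*8476 = -22 - 8476 = -8498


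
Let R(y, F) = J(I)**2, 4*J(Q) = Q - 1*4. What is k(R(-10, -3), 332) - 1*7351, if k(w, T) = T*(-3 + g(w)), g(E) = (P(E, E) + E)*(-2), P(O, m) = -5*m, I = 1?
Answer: -6853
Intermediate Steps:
J(Q) = -1 + Q/4 (J(Q) = (Q - 1*4)/4 = (Q - 4)/4 = (-4 + Q)/4 = -1 + Q/4)
g(E) = 8*E (g(E) = (-5*E + E)*(-2) = -4*E*(-2) = 8*E)
R(y, F) = 9/16 (R(y, F) = (-1 + (1/4)*1)**2 = (-1 + 1/4)**2 = (-3/4)**2 = 9/16)
k(w, T) = T*(-3 + 8*w)
k(R(-10, -3), 332) - 1*7351 = 332*(-3 + 8*(9/16)) - 1*7351 = 332*(-3 + 9/2) - 7351 = 332*(3/2) - 7351 = 498 - 7351 = -6853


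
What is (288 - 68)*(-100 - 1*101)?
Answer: -44220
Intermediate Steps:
(288 - 68)*(-100 - 1*101) = 220*(-100 - 101) = 220*(-201) = -44220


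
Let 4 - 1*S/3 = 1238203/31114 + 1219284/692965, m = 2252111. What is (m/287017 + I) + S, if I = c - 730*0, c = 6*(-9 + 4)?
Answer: -834306971481865771/6188348569391170 ≈ -134.82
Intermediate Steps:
c = -30 (c = 6*(-5) = -30)
I = -30 (I = -30 - 730*0 = -30 + 0 = -30)
S = -2429173476693/21560913010 (S = 12 - 3*(1238203/31114 + 1219284/692965) = 12 - 3*895968144271/21560913010 = 12 - 2687904432813/21560913010 = -2429173476693/21560913010 ≈ -112.67)
(m/287017 + I) + S = (2252111/287017 - 30) - 2429173476693/21560913010 = -6358399/287017 - 2429173476693/21560913010 = -834306971481865771/6188348569391170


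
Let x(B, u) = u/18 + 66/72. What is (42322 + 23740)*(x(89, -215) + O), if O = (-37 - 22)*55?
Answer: -3871794727/18 ≈ -2.1510e+8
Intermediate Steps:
x(B, u) = 11/12 + u/18 (x(B, u) = u*(1/18) + 66*(1/72) = u/18 + 11/12 = 11/12 + u/18)
O = -3245 (O = -59*55 = -3245)
(42322 + 23740)*(x(89, -215) + O) = (42322 + 23740)*((11/12 + (1/18)*(-215)) - 3245) = 66062*((11/12 - 215/18) - 3245) = 66062*(-397/36 - 3245) = 66062*(-117217/36) = -3871794727/18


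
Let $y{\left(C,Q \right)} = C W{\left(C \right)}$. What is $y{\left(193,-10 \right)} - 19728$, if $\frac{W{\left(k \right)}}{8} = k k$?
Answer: $57492728$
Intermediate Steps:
$W{\left(k \right)} = 8 k^{2}$ ($W{\left(k \right)} = 8 k k = 8 k^{2}$)
$y{\left(C,Q \right)} = 8 C^{3}$ ($y{\left(C,Q \right)} = C 8 C^{2} = 8 C^{3}$)
$y{\left(193,-10 \right)} - 19728 = 8 \cdot 193^{3} - 19728 = 8 \cdot 7189057 - 19728 = 57512456 - 19728 = 57492728$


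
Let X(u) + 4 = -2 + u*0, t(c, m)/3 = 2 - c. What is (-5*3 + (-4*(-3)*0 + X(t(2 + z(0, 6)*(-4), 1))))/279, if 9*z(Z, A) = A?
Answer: -7/93 ≈ -0.075269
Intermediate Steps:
z(Z, A) = A/9
t(c, m) = 6 - 3*c (t(c, m) = 3*(2 - c) = 6 - 3*c)
X(u) = -6 (X(u) = -4 + (-2 + u*0) = -4 + (-2 + 0) = -4 - 2 = -6)
(-5*3 + (-4*(-3)*0 + X(t(2 + z(0, 6)*(-4), 1))))/279 = (-5*3 + (-4*(-3)*0 - 6))/279 = (-15 + (12*0 - 6))*(1/279) = (-15 + (0 - 6))*(1/279) = (-15 - 6)*(1/279) = -21*1/279 = -7/93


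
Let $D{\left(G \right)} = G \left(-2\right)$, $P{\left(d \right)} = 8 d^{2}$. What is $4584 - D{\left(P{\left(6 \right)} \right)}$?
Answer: $5160$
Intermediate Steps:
$D{\left(G \right)} = - 2 G$
$4584 - D{\left(P{\left(6 \right)} \right)} = 4584 - - 2 \cdot 8 \cdot 6^{2} = 4584 - - 2 \cdot 8 \cdot 36 = 4584 - \left(-2\right) 288 = 4584 - -576 = 4584 + 576 = 5160$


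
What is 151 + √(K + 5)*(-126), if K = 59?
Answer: -857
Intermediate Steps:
151 + √(K + 5)*(-126) = 151 + √(59 + 5)*(-126) = 151 + √64*(-126) = 151 + 8*(-126) = 151 - 1008 = -857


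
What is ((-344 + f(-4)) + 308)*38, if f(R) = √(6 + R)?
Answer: -1368 + 38*√2 ≈ -1314.3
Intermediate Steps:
((-344 + f(-4)) + 308)*38 = ((-344 + √(6 - 4)) + 308)*38 = ((-344 + √2) + 308)*38 = (-36 + √2)*38 = -1368 + 38*√2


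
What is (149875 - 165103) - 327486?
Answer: -342714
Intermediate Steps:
(149875 - 165103) - 327486 = -15228 - 327486 = -342714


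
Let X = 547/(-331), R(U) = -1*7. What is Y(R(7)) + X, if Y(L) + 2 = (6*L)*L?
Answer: 96105/331 ≈ 290.35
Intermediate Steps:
R(U) = -7
X = -547/331 (X = 547*(-1/331) = -547/331 ≈ -1.6526)
Y(L) = -2 + 6*L² (Y(L) = -2 + (6*L)*L = -2 + 6*L²)
Y(R(7)) + X = (-2 + 6*(-7)²) - 547/331 = (-2 + 6*49) - 547/331 = (-2 + 294) - 547/331 = 292 - 547/331 = 96105/331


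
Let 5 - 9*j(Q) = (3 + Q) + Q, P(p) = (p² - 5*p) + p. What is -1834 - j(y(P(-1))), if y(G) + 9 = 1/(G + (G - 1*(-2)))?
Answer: -99155/54 ≈ -1836.2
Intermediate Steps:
P(p) = p² - 4*p
y(G) = -9 + 1/(2 + 2*G) (y(G) = -9 + 1/(G + (G - 1*(-2))) = -9 + 1/(G + (G + 2)) = -9 + 1/(G + (2 + G)) = -9 + 1/(2 + 2*G))
j(Q) = 2/9 - 2*Q/9 (j(Q) = 5/9 - ((3 + Q) + Q)/9 = 5/9 - (3 + 2*Q)/9 = 5/9 + (-⅓ - 2*Q/9) = 2/9 - 2*Q/9)
-1834 - j(y(P(-1))) = -1834 - (2/9 - (-17 - (-18)*(-4 - 1))/(9*(1 - (-4 - 1)))) = -1834 - (2/9 - (-17 - (-18)*(-5))/(9*(1 - 1*(-5)))) = -1834 - (2/9 - (-17 - 18*5)/(9*(1 + 5))) = -1834 - (2/9 - (-17 - 90)/(9*6)) = -1834 - (2/9 - (-107)/(9*6)) = -1834 - (2/9 - 2/9*(-107/12)) = -1834 - (2/9 + 107/54) = -1834 - 1*119/54 = -1834 - 119/54 = -99155/54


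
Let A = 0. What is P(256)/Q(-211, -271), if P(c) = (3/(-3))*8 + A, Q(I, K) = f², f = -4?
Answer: -½ ≈ -0.50000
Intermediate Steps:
Q(I, K) = 16 (Q(I, K) = (-4)² = 16)
P(c) = -8 (P(c) = (3/(-3))*8 + 0 = (3*(-⅓))*8 + 0 = -1*8 + 0 = -8 + 0 = -8)
P(256)/Q(-211, -271) = -8/16 = -8*1/16 = -½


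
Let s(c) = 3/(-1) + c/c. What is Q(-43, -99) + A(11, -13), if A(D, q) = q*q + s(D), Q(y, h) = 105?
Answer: 272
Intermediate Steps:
s(c) = -2 (s(c) = 3*(-1) + 1 = -3 + 1 = -2)
A(D, q) = -2 + q² (A(D, q) = q*q - 2 = q² - 2 = -2 + q²)
Q(-43, -99) + A(11, -13) = 105 + (-2 + (-13)²) = 105 + (-2 + 169) = 105 + 167 = 272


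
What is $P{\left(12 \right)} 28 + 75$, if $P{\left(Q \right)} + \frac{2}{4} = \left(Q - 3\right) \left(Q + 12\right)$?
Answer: $6109$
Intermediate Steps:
$P{\left(Q \right)} = - \frac{1}{2} + \left(-3 + Q\right) \left(12 + Q\right)$ ($P{\left(Q \right)} = - \frac{1}{2} + \left(Q - 3\right) \left(Q + 12\right) = - \frac{1}{2} + \left(-3 + Q\right) \left(12 + Q\right)$)
$P{\left(12 \right)} 28 + 75 = \left(- \frac{73}{2} + 12^{2} + 9 \cdot 12\right) 28 + 75 = \left(- \frac{73}{2} + 144 + 108\right) 28 + 75 = \frac{431}{2} \cdot 28 + 75 = 6034 + 75 = 6109$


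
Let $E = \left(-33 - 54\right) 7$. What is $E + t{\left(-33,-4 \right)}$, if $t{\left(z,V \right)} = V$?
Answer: $-613$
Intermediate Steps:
$E = -609$ ($E = \left(-87\right) 7 = -609$)
$E + t{\left(-33,-4 \right)} = -609 - 4 = -613$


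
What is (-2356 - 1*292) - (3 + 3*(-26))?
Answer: -2573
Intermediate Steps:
(-2356 - 1*292) - (3 + 3*(-26)) = (-2356 - 292) - (3 - 78) = -2648 - 1*(-75) = -2648 + 75 = -2573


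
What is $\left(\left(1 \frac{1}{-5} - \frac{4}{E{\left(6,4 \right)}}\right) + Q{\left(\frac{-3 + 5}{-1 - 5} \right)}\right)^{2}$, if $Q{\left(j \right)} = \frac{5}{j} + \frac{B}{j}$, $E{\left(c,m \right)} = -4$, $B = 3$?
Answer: $\frac{13456}{25} \approx 538.24$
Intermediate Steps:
$Q{\left(j \right)} = \frac{8}{j}$ ($Q{\left(j \right)} = \frac{5}{j} + \frac{3}{j} = \frac{8}{j}$)
$\left(\left(1 \frac{1}{-5} - \frac{4}{E{\left(6,4 \right)}}\right) + Q{\left(\frac{-3 + 5}{-1 - 5} \right)}\right)^{2} = \left(\left(1 \frac{1}{-5} - \frac{4}{-4}\right) + \frac{8}{\left(-3 + 5\right) \frac{1}{-1 - 5}}\right)^{2} = \left(\left(1 \left(- \frac{1}{5}\right) - -1\right) + \frac{8}{2 \frac{1}{-6}}\right)^{2} = \left(\left(- \frac{1}{5} + 1\right) + \frac{8}{2 \left(- \frac{1}{6}\right)}\right)^{2} = \left(\frac{4}{5} + \frac{8}{- \frac{1}{3}}\right)^{2} = \left(\frac{4}{5} + 8 \left(-3\right)\right)^{2} = \left(\frac{4}{5} - 24\right)^{2} = \left(- \frac{116}{5}\right)^{2} = \frac{13456}{25}$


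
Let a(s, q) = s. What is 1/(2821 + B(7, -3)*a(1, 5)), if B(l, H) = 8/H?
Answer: 3/8455 ≈ 0.00035482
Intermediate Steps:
1/(2821 + B(7, -3)*a(1, 5)) = 1/(2821 + (8/(-3))*1) = 1/(2821 + (8*(-⅓))*1) = 1/(2821 - 8/3*1) = 1/(2821 - 8/3) = 1/(8455/3) = 3/8455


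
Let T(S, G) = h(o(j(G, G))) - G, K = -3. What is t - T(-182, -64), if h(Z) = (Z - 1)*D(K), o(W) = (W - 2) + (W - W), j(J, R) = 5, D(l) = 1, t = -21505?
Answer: -21571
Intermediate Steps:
o(W) = -2 + W (o(W) = (-2 + W) + 0 = -2 + W)
h(Z) = -1 + Z (h(Z) = (Z - 1)*1 = (-1 + Z)*1 = -1 + Z)
T(S, G) = 2 - G (T(S, G) = (-1 + (-2 + 5)) - G = (-1 + 3) - G = 2 - G)
t - T(-182, -64) = -21505 - (2 - 1*(-64)) = -21505 - (2 + 64) = -21505 - 1*66 = -21505 - 66 = -21571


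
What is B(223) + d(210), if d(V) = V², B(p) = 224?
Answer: 44324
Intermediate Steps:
B(223) + d(210) = 224 + 210² = 224 + 44100 = 44324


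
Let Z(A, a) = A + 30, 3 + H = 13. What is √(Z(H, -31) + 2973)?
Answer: √3013 ≈ 54.891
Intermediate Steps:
H = 10 (H = -3 + 13 = 10)
Z(A, a) = 30 + A
√(Z(H, -31) + 2973) = √((30 + 10) + 2973) = √(40 + 2973) = √3013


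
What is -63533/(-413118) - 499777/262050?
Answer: -15818171003/9021464325 ≈ -1.7534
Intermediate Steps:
-63533/(-413118) - 499777/262050 = -63533*(-1/413118) - 499777*1/262050 = 63533/413118 - 499777/262050 = -15818171003/9021464325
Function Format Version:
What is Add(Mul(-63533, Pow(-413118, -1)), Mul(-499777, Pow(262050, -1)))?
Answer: Rational(-15818171003, 9021464325) ≈ -1.7534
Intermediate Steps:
Add(Mul(-63533, Pow(-413118, -1)), Mul(-499777, Pow(262050, -1))) = Add(Mul(-63533, Rational(-1, 413118)), Mul(-499777, Rational(1, 262050))) = Add(Rational(63533, 413118), Rational(-499777, 262050)) = Rational(-15818171003, 9021464325)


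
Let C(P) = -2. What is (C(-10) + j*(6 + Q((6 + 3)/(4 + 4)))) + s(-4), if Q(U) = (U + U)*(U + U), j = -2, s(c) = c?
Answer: -225/8 ≈ -28.125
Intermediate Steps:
Q(U) = 4*U² (Q(U) = (2*U)*(2*U) = 4*U²)
(C(-10) + j*(6 + Q((6 + 3)/(4 + 4)))) + s(-4) = (-2 - 2*(6 + 4*((6 + 3)/(4 + 4))²)) - 4 = (-2 - 2*(6 + 4*(9/8)²)) - 4 = (-2 - 2*(6 + 4*(81/64))) - 4 = (-2 - 2*(6 + 81/16)) - 4 = (-2 - 2*177/16) - 4 = (-2 - 177/8) - 4 = -193/8 - 4 = -225/8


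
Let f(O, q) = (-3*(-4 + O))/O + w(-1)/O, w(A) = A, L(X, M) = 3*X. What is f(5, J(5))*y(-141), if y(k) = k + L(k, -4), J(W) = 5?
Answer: 2256/5 ≈ 451.20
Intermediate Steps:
f(O, q) = -1/O + (12 - 3*O)/O (f(O, q) = (-3*(-4 + O))/O - 1/O = (12 - 3*O)/O - 1/O = -1/O + (12 - 3*O)/O)
y(k) = 4*k (y(k) = k + 3*k = 4*k)
f(5, J(5))*y(-141) = (-3 + 11/5)*(4*(-141)) = (-3 + 11*(1/5))*(-564) = (-3 + 11/5)*(-564) = -4/5*(-564) = 2256/5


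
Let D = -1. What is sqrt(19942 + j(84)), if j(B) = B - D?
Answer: sqrt(20027) ≈ 141.52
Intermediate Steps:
j(B) = 1 + B (j(B) = B - 1*(-1) = B + 1 = 1 + B)
sqrt(19942 + j(84)) = sqrt(19942 + (1 + 84)) = sqrt(19942 + 85) = sqrt(20027)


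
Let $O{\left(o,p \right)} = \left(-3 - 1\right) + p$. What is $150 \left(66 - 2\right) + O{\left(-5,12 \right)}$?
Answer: $9608$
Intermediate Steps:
$O{\left(o,p \right)} = -4 + p$
$150 \left(66 - 2\right) + O{\left(-5,12 \right)} = 150 \left(66 - 2\right) + \left(-4 + 12\right) = 150 \left(66 - 2\right) + 8 = 150 \cdot 64 + 8 = 9600 + 8 = 9608$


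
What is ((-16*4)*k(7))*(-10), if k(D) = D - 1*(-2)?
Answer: 5760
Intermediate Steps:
k(D) = 2 + D (k(D) = D + 2 = 2 + D)
((-16*4)*k(7))*(-10) = ((-16*4)*(2 + 7))*(-10) = -64*9*(-10) = -576*(-10) = 5760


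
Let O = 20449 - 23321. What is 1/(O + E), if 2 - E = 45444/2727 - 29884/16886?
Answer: -7674687/22140663976 ≈ -0.00034663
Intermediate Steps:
O = -2872
E = -98962912/7674687 (E = 2 - (45444/2727 - 29884/16886) = 2 - (45444*(1/2727) - 29884*1/16886) = 2 - (15148/909 - 14942/8443) = 2 - 1*114312286/7674687 = 2 - 114312286/7674687 = -98962912/7674687 ≈ -12.895)
1/(O + E) = 1/(-2872 - 98962912/7674687) = 1/(-22140663976/7674687) = -7674687/22140663976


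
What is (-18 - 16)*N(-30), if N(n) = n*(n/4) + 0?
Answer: -7650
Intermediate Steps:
N(n) = n²/4 (N(n) = n*(n*(¼)) + 0 = n*(n/4) + 0 = n²/4 + 0 = n²/4)
(-18 - 16)*N(-30) = (-18 - 16)*((¼)*(-30)²) = -17*900/2 = -34*225 = -7650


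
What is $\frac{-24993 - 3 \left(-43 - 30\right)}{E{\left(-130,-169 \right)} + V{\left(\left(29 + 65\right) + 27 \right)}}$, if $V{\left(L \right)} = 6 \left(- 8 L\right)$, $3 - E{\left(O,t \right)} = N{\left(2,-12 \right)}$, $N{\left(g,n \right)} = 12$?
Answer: $\frac{8258}{1939} \approx 4.2589$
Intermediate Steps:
$E{\left(O,t \right)} = -9$ ($E{\left(O,t \right)} = 3 - 12 = -9$)
$V{\left(L \right)} = - 48 L$
$\frac{-24993 - 3 \left(-43 - 30\right)}{E{\left(-130,-169 \right)} + V{\left(\left(29 + 65\right) + 27 \right)}} = \frac{-24993 - 3 \left(-43 - 30\right)}{-9 - 48 \left(\left(29 + 65\right) + 27\right)} = \frac{-24993 - -219}{-9 - 48 \left(94 + 27\right)} = \frac{-24993 + 219}{-9 - 5808} = - \frac{24774}{-9 - 5808} = - \frac{24774}{-5817} = \left(-24774\right) \left(- \frac{1}{5817}\right) = \frac{8258}{1939}$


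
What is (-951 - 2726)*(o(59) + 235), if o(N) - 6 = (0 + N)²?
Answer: -13685794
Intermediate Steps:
o(N) = 6 + N² (o(N) = 6 + (0 + N)² = 6 + N²)
(-951 - 2726)*(o(59) + 235) = (-951 - 2726)*((6 + 59²) + 235) = -3677*((6 + 3481) + 235) = -3677*(3487 + 235) = -3677*3722 = -13685794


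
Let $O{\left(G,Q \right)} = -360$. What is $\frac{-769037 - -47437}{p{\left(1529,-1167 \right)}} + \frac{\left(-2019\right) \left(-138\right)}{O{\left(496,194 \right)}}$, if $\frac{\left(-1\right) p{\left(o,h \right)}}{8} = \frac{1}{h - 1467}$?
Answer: $- \frac{4751751479}{20} \approx -2.3759 \cdot 10^{8}$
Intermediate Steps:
$p{\left(o,h \right)} = - \frac{8}{-1467 + h}$ ($p{\left(o,h \right)} = - \frac{8}{h - 1467} = - \frac{8}{-1467 + h}$)
$\frac{-769037 - -47437}{p{\left(1529,-1167 \right)}} + \frac{\left(-2019\right) \left(-138\right)}{O{\left(496,194 \right)}} = \frac{-769037 - -47437}{\left(-8\right) \frac{1}{-1467 - 1167}} + \frac{\left(-2019\right) \left(-138\right)}{-360} = \frac{-769037 + 47437}{\left(-8\right) \frac{1}{-2634}} + 278622 \left(- \frac{1}{360}\right) = - \frac{721600}{\left(-8\right) \left(- \frac{1}{2634}\right)} - \frac{15479}{20} = - \frac{721600}{\frac{4}{1317}} - \frac{15479}{20} = \left(-721600\right) \frac{1317}{4} - \frac{15479}{20} = -237586800 - \frac{15479}{20} = - \frac{4751751479}{20}$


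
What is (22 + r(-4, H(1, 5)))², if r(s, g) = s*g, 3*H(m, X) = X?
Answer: 2116/9 ≈ 235.11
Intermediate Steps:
H(m, X) = X/3
r(s, g) = g*s
(22 + r(-4, H(1, 5)))² = (22 + ((⅓)*5)*(-4))² = (22 + (5/3)*(-4))² = (22 - 20/3)² = (46/3)² = 2116/9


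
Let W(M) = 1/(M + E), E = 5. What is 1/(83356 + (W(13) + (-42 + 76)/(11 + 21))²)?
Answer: 20736/1728495937 ≈ 1.1997e-5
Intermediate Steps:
W(M) = 1/(5 + M) (W(M) = 1/(M + 5) = 1/(5 + M))
1/(83356 + (W(13) + (-42 + 76)/(11 + 21))²) = 1/(83356 + (1/(5 + 13) + (-42 + 76)/(11 + 21))²) = 1/(83356 + (1/18 + 34/32)²) = 1/(83356 + (1/18 + 34*(1/32))²) = 1/(83356 + (1/18 + 17/16)²) = 1/(83356 + (161/144)²) = 1/(83356 + 25921/20736) = 1/(1728495937/20736) = 20736/1728495937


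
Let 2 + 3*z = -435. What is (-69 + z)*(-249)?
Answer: 53452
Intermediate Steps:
z = -437/3 (z = -⅔ + (⅓)*(-435) = -⅔ - 145 = -437/3 ≈ -145.67)
(-69 + z)*(-249) = (-69 - 437/3)*(-249) = -644/3*(-249) = 53452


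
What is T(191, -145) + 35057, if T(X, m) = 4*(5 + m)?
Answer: 34497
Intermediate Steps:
T(X, m) = 20 + 4*m
T(191, -145) + 35057 = (20 + 4*(-145)) + 35057 = (20 - 580) + 35057 = -560 + 35057 = 34497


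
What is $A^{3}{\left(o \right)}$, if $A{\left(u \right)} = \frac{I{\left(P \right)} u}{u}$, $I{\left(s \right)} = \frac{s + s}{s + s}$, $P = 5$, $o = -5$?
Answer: $1$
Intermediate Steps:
$I{\left(s \right)} = 1$ ($I{\left(s \right)} = \frac{2 s}{2 s} = 2 s \frac{1}{2 s} = 1$)
$A{\left(u \right)} = 1$ ($A{\left(u \right)} = \frac{1 u}{u} = \frac{u}{u} = 1$)
$A^{3}{\left(o \right)} = 1^{3} = 1$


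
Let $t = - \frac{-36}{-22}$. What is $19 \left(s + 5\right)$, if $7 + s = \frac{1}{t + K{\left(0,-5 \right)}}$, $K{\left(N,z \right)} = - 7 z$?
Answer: $- \frac{13737}{367} \approx -37.431$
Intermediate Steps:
$t = - \frac{18}{11}$ ($t = - \frac{\left(-36\right) \left(-1\right)}{22} = \left(-1\right) \frac{18}{11} = - \frac{18}{11} \approx -1.6364$)
$s = - \frac{2558}{367}$ ($s = -7 + \frac{1}{- \frac{18}{11} - -35} = -7 + \frac{1}{- \frac{18}{11} + 35} = -7 + \frac{1}{\frac{367}{11}} = -7 + \frac{11}{367} = - \frac{2558}{367} \approx -6.97$)
$19 \left(s + 5\right) = 19 \left(- \frac{2558}{367} + 5\right) = 19 \left(- \frac{723}{367}\right) = - \frac{13737}{367}$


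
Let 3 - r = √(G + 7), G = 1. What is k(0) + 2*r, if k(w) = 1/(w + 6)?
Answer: 37/6 - 4*√2 ≈ 0.50981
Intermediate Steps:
r = 3 - 2*√2 (r = 3 - √(1 + 7) = 3 - √8 = 3 - 2*√2 ≈ 0.17157)
k(w) = 1/(6 + w)
k(0) + 2*r = 1/(6 + 0) + 2*(3 - 2*√2) = 1/6 + (6 - 4*√2) = ⅙ + (6 - 4*√2) = 37/6 - 4*√2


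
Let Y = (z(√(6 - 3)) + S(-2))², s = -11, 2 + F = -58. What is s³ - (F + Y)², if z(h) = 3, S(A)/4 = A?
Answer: -2556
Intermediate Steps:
F = -60 (F = -2 - 58 = -60)
S(A) = 4*A
Y = 25 (Y = (3 + 4*(-2))² = (3 - 8)² = (-5)² = 25)
s³ - (F + Y)² = (-11)³ - (-60 + 25)² = -1331 - 1*(-35)² = -1331 - 1*1225 = -1331 - 1225 = -2556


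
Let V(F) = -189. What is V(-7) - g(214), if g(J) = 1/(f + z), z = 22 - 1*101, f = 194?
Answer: -21736/115 ≈ -189.01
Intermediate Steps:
z = -79 (z = 22 - 101 = -79)
g(J) = 1/115 (g(J) = 1/(194 - 79) = 1/115)
V(-7) - g(214) = -189 - 1*1/115 = -189 - 1/115 = -21736/115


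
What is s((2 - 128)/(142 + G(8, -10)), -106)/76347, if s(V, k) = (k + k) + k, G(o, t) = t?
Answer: -106/25449 ≈ -0.0041652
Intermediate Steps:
s(V, k) = 3*k (s(V, k) = 2*k + k = 3*k)
s((2 - 128)/(142 + G(8, -10)), -106)/76347 = (3*(-106))/76347 = -318*1/76347 = -106/25449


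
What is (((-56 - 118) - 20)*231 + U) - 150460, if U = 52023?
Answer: -143251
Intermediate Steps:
(((-56 - 118) - 20)*231 + U) - 150460 = (((-56 - 118) - 20)*231 + 52023) - 150460 = ((-174 - 20)*231 + 52023) - 150460 = (-194*231 + 52023) - 150460 = (-44814 + 52023) - 150460 = 7209 - 150460 = -143251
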